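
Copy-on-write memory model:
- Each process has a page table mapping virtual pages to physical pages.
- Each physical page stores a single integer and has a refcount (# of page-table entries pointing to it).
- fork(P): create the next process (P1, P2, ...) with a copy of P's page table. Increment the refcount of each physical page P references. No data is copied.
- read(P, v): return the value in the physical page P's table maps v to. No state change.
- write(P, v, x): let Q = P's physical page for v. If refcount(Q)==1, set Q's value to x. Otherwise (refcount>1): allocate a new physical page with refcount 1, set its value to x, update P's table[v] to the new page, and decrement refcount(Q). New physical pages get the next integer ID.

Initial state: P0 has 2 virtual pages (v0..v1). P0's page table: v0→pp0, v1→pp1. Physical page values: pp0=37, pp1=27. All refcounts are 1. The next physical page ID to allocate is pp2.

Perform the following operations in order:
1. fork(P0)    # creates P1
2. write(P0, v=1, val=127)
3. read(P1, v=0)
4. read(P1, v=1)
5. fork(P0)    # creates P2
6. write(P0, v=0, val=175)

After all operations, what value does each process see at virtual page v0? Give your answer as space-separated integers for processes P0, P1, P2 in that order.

Answer: 175 37 37

Derivation:
Op 1: fork(P0) -> P1. 2 ppages; refcounts: pp0:2 pp1:2
Op 2: write(P0, v1, 127). refcount(pp1)=2>1 -> COPY to pp2. 3 ppages; refcounts: pp0:2 pp1:1 pp2:1
Op 3: read(P1, v0) -> 37. No state change.
Op 4: read(P1, v1) -> 27. No state change.
Op 5: fork(P0) -> P2. 3 ppages; refcounts: pp0:3 pp1:1 pp2:2
Op 6: write(P0, v0, 175). refcount(pp0)=3>1 -> COPY to pp3. 4 ppages; refcounts: pp0:2 pp1:1 pp2:2 pp3:1
P0: v0 -> pp3 = 175
P1: v0 -> pp0 = 37
P2: v0 -> pp0 = 37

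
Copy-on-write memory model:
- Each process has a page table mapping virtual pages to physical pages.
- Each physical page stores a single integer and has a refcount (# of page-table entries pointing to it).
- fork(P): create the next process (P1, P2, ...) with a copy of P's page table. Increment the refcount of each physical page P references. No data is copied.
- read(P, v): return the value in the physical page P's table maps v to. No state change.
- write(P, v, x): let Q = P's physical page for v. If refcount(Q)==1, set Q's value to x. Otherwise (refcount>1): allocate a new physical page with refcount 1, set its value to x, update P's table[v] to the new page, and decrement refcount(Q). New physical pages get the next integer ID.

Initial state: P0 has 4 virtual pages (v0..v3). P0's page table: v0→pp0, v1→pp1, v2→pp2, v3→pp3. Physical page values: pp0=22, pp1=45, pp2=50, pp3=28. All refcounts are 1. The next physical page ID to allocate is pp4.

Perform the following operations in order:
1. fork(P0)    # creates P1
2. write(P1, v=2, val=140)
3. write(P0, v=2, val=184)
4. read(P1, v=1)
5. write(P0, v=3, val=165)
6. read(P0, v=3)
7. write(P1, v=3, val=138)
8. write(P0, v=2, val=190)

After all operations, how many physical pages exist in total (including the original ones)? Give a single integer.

Op 1: fork(P0) -> P1. 4 ppages; refcounts: pp0:2 pp1:2 pp2:2 pp3:2
Op 2: write(P1, v2, 140). refcount(pp2)=2>1 -> COPY to pp4. 5 ppages; refcounts: pp0:2 pp1:2 pp2:1 pp3:2 pp4:1
Op 3: write(P0, v2, 184). refcount(pp2)=1 -> write in place. 5 ppages; refcounts: pp0:2 pp1:2 pp2:1 pp3:2 pp4:1
Op 4: read(P1, v1) -> 45. No state change.
Op 5: write(P0, v3, 165). refcount(pp3)=2>1 -> COPY to pp5. 6 ppages; refcounts: pp0:2 pp1:2 pp2:1 pp3:1 pp4:1 pp5:1
Op 6: read(P0, v3) -> 165. No state change.
Op 7: write(P1, v3, 138). refcount(pp3)=1 -> write in place. 6 ppages; refcounts: pp0:2 pp1:2 pp2:1 pp3:1 pp4:1 pp5:1
Op 8: write(P0, v2, 190). refcount(pp2)=1 -> write in place. 6 ppages; refcounts: pp0:2 pp1:2 pp2:1 pp3:1 pp4:1 pp5:1

Answer: 6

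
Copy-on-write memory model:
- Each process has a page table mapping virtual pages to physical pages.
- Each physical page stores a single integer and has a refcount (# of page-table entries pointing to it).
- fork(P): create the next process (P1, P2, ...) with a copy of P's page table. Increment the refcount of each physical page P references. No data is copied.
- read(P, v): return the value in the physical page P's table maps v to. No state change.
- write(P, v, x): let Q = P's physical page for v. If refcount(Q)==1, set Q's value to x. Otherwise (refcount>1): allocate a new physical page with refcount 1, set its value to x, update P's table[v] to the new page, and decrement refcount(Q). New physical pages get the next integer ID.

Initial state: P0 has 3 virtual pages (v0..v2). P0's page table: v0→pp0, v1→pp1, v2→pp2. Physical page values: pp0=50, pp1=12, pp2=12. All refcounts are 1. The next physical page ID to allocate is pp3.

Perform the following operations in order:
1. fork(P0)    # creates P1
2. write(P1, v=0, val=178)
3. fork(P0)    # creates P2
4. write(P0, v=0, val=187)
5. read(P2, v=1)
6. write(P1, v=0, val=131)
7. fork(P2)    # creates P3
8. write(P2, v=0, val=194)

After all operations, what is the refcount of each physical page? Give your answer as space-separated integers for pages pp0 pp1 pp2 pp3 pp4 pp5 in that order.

Answer: 1 4 4 1 1 1

Derivation:
Op 1: fork(P0) -> P1. 3 ppages; refcounts: pp0:2 pp1:2 pp2:2
Op 2: write(P1, v0, 178). refcount(pp0)=2>1 -> COPY to pp3. 4 ppages; refcounts: pp0:1 pp1:2 pp2:2 pp3:1
Op 3: fork(P0) -> P2. 4 ppages; refcounts: pp0:2 pp1:3 pp2:3 pp3:1
Op 4: write(P0, v0, 187). refcount(pp0)=2>1 -> COPY to pp4. 5 ppages; refcounts: pp0:1 pp1:3 pp2:3 pp3:1 pp4:1
Op 5: read(P2, v1) -> 12. No state change.
Op 6: write(P1, v0, 131). refcount(pp3)=1 -> write in place. 5 ppages; refcounts: pp0:1 pp1:3 pp2:3 pp3:1 pp4:1
Op 7: fork(P2) -> P3. 5 ppages; refcounts: pp0:2 pp1:4 pp2:4 pp3:1 pp4:1
Op 8: write(P2, v0, 194). refcount(pp0)=2>1 -> COPY to pp5. 6 ppages; refcounts: pp0:1 pp1:4 pp2:4 pp3:1 pp4:1 pp5:1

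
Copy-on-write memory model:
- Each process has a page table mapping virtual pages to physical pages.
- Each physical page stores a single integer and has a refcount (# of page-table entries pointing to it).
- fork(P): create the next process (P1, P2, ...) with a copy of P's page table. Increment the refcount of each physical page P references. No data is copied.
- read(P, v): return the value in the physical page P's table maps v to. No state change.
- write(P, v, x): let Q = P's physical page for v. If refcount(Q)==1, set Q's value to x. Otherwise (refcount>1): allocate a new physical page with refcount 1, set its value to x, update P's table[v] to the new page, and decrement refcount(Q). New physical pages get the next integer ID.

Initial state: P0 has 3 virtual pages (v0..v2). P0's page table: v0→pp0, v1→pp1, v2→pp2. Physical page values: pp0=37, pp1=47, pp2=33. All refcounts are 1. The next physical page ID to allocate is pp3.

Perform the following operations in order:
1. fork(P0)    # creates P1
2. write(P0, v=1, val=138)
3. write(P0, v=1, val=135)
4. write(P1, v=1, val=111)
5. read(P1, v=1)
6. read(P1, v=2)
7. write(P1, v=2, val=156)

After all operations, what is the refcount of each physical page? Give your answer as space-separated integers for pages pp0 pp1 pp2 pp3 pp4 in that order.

Op 1: fork(P0) -> P1. 3 ppages; refcounts: pp0:2 pp1:2 pp2:2
Op 2: write(P0, v1, 138). refcount(pp1)=2>1 -> COPY to pp3. 4 ppages; refcounts: pp0:2 pp1:1 pp2:2 pp3:1
Op 3: write(P0, v1, 135). refcount(pp3)=1 -> write in place. 4 ppages; refcounts: pp0:2 pp1:1 pp2:2 pp3:1
Op 4: write(P1, v1, 111). refcount(pp1)=1 -> write in place. 4 ppages; refcounts: pp0:2 pp1:1 pp2:2 pp3:1
Op 5: read(P1, v1) -> 111. No state change.
Op 6: read(P1, v2) -> 33. No state change.
Op 7: write(P1, v2, 156). refcount(pp2)=2>1 -> COPY to pp4. 5 ppages; refcounts: pp0:2 pp1:1 pp2:1 pp3:1 pp4:1

Answer: 2 1 1 1 1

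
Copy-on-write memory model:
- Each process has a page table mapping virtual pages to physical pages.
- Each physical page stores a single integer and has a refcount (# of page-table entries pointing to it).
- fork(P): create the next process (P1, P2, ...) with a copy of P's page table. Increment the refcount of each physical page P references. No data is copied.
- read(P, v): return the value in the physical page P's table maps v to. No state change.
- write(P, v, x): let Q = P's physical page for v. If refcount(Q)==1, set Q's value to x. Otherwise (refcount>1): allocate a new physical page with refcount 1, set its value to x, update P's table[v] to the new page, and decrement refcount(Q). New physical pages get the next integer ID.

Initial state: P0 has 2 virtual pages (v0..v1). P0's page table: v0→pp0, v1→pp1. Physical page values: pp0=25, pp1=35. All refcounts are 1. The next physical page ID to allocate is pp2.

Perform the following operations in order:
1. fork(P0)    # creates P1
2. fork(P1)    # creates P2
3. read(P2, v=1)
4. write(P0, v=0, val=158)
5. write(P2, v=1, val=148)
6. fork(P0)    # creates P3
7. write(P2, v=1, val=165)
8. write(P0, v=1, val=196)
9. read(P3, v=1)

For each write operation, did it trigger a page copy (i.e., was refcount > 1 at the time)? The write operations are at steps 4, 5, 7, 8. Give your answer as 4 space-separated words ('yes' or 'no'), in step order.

Op 1: fork(P0) -> P1. 2 ppages; refcounts: pp0:2 pp1:2
Op 2: fork(P1) -> P2. 2 ppages; refcounts: pp0:3 pp1:3
Op 3: read(P2, v1) -> 35. No state change.
Op 4: write(P0, v0, 158). refcount(pp0)=3>1 -> COPY to pp2. 3 ppages; refcounts: pp0:2 pp1:3 pp2:1
Op 5: write(P2, v1, 148). refcount(pp1)=3>1 -> COPY to pp3. 4 ppages; refcounts: pp0:2 pp1:2 pp2:1 pp3:1
Op 6: fork(P0) -> P3. 4 ppages; refcounts: pp0:2 pp1:3 pp2:2 pp3:1
Op 7: write(P2, v1, 165). refcount(pp3)=1 -> write in place. 4 ppages; refcounts: pp0:2 pp1:3 pp2:2 pp3:1
Op 8: write(P0, v1, 196). refcount(pp1)=3>1 -> COPY to pp4. 5 ppages; refcounts: pp0:2 pp1:2 pp2:2 pp3:1 pp4:1
Op 9: read(P3, v1) -> 35. No state change.

yes yes no yes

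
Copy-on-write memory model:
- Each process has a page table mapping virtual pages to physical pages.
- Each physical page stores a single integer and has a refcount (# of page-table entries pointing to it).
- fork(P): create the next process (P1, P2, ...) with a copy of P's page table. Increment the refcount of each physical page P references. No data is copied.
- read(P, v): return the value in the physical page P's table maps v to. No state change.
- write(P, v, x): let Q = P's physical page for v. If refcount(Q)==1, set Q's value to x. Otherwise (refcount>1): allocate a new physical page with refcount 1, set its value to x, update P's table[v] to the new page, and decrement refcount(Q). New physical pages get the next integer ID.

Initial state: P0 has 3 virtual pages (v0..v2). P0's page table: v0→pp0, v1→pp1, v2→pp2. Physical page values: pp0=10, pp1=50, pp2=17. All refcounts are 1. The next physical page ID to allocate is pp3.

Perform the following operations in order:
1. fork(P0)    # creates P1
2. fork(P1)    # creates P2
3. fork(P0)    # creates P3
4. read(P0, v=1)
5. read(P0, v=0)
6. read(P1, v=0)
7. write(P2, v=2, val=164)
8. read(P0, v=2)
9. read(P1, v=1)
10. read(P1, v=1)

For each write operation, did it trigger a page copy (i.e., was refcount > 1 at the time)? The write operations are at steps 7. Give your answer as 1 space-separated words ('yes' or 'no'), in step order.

Op 1: fork(P0) -> P1. 3 ppages; refcounts: pp0:2 pp1:2 pp2:2
Op 2: fork(P1) -> P2. 3 ppages; refcounts: pp0:3 pp1:3 pp2:3
Op 3: fork(P0) -> P3. 3 ppages; refcounts: pp0:4 pp1:4 pp2:4
Op 4: read(P0, v1) -> 50. No state change.
Op 5: read(P0, v0) -> 10. No state change.
Op 6: read(P1, v0) -> 10. No state change.
Op 7: write(P2, v2, 164). refcount(pp2)=4>1 -> COPY to pp3. 4 ppages; refcounts: pp0:4 pp1:4 pp2:3 pp3:1
Op 8: read(P0, v2) -> 17. No state change.
Op 9: read(P1, v1) -> 50. No state change.
Op 10: read(P1, v1) -> 50. No state change.

yes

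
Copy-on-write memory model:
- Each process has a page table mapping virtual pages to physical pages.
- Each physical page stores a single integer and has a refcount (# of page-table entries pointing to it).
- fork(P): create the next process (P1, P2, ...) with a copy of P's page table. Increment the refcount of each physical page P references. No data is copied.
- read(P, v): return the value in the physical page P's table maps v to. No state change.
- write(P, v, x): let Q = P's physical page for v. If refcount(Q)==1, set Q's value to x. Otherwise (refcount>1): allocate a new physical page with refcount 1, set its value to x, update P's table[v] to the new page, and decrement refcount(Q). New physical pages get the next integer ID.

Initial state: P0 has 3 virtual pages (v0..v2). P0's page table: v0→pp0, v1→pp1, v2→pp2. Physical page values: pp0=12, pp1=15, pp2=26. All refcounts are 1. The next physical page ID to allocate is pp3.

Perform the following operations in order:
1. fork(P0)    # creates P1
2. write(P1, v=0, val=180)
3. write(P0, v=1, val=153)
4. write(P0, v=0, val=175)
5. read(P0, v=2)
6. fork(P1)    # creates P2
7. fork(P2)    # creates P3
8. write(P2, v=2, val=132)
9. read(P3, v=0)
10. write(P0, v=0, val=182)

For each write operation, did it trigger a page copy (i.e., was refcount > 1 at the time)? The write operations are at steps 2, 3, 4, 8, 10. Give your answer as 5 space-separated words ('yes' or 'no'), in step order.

Op 1: fork(P0) -> P1. 3 ppages; refcounts: pp0:2 pp1:2 pp2:2
Op 2: write(P1, v0, 180). refcount(pp0)=2>1 -> COPY to pp3. 4 ppages; refcounts: pp0:1 pp1:2 pp2:2 pp3:1
Op 3: write(P0, v1, 153). refcount(pp1)=2>1 -> COPY to pp4. 5 ppages; refcounts: pp0:1 pp1:1 pp2:2 pp3:1 pp4:1
Op 4: write(P0, v0, 175). refcount(pp0)=1 -> write in place. 5 ppages; refcounts: pp0:1 pp1:1 pp2:2 pp3:1 pp4:1
Op 5: read(P0, v2) -> 26. No state change.
Op 6: fork(P1) -> P2. 5 ppages; refcounts: pp0:1 pp1:2 pp2:3 pp3:2 pp4:1
Op 7: fork(P2) -> P3. 5 ppages; refcounts: pp0:1 pp1:3 pp2:4 pp3:3 pp4:1
Op 8: write(P2, v2, 132). refcount(pp2)=4>1 -> COPY to pp5. 6 ppages; refcounts: pp0:1 pp1:3 pp2:3 pp3:3 pp4:1 pp5:1
Op 9: read(P3, v0) -> 180. No state change.
Op 10: write(P0, v0, 182). refcount(pp0)=1 -> write in place. 6 ppages; refcounts: pp0:1 pp1:3 pp2:3 pp3:3 pp4:1 pp5:1

yes yes no yes no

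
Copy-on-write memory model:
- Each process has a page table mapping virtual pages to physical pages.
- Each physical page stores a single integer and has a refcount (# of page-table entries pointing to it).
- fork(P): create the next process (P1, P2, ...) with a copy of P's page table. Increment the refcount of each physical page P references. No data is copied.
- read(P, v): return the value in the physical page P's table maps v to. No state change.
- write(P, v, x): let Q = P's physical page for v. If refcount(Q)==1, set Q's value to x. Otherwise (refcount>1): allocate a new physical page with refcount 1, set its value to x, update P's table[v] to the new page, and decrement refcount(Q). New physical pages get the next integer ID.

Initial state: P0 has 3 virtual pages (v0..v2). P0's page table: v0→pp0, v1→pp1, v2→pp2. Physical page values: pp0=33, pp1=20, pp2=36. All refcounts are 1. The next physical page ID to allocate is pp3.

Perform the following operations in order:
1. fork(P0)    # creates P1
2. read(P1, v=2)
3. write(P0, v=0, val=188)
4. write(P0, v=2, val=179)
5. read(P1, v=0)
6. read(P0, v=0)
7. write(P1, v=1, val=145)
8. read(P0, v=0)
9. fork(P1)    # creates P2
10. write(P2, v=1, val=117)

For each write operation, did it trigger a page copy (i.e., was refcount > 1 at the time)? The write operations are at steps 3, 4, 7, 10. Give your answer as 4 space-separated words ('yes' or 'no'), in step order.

Op 1: fork(P0) -> P1. 3 ppages; refcounts: pp0:2 pp1:2 pp2:2
Op 2: read(P1, v2) -> 36. No state change.
Op 3: write(P0, v0, 188). refcount(pp0)=2>1 -> COPY to pp3. 4 ppages; refcounts: pp0:1 pp1:2 pp2:2 pp3:1
Op 4: write(P0, v2, 179). refcount(pp2)=2>1 -> COPY to pp4. 5 ppages; refcounts: pp0:1 pp1:2 pp2:1 pp3:1 pp4:1
Op 5: read(P1, v0) -> 33. No state change.
Op 6: read(P0, v0) -> 188. No state change.
Op 7: write(P1, v1, 145). refcount(pp1)=2>1 -> COPY to pp5. 6 ppages; refcounts: pp0:1 pp1:1 pp2:1 pp3:1 pp4:1 pp5:1
Op 8: read(P0, v0) -> 188. No state change.
Op 9: fork(P1) -> P2. 6 ppages; refcounts: pp0:2 pp1:1 pp2:2 pp3:1 pp4:1 pp5:2
Op 10: write(P2, v1, 117). refcount(pp5)=2>1 -> COPY to pp6. 7 ppages; refcounts: pp0:2 pp1:1 pp2:2 pp3:1 pp4:1 pp5:1 pp6:1

yes yes yes yes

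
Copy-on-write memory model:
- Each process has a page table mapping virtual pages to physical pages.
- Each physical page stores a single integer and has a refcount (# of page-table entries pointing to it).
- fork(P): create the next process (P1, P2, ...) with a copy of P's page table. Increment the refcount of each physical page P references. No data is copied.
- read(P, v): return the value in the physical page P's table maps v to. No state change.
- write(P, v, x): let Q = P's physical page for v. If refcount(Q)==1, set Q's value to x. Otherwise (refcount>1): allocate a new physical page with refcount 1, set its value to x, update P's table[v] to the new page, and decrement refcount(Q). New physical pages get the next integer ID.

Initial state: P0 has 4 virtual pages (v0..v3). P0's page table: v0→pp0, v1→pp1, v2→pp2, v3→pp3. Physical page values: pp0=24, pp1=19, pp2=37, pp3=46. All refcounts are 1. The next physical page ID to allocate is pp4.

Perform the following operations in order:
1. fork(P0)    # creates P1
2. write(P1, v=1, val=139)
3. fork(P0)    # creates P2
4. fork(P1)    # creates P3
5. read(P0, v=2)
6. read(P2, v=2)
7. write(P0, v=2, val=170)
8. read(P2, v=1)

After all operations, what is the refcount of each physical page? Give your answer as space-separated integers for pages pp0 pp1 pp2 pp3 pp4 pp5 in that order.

Op 1: fork(P0) -> P1. 4 ppages; refcounts: pp0:2 pp1:2 pp2:2 pp3:2
Op 2: write(P1, v1, 139). refcount(pp1)=2>1 -> COPY to pp4. 5 ppages; refcounts: pp0:2 pp1:1 pp2:2 pp3:2 pp4:1
Op 3: fork(P0) -> P2. 5 ppages; refcounts: pp0:3 pp1:2 pp2:3 pp3:3 pp4:1
Op 4: fork(P1) -> P3. 5 ppages; refcounts: pp0:4 pp1:2 pp2:4 pp3:4 pp4:2
Op 5: read(P0, v2) -> 37. No state change.
Op 6: read(P2, v2) -> 37. No state change.
Op 7: write(P0, v2, 170). refcount(pp2)=4>1 -> COPY to pp5. 6 ppages; refcounts: pp0:4 pp1:2 pp2:3 pp3:4 pp4:2 pp5:1
Op 8: read(P2, v1) -> 19. No state change.

Answer: 4 2 3 4 2 1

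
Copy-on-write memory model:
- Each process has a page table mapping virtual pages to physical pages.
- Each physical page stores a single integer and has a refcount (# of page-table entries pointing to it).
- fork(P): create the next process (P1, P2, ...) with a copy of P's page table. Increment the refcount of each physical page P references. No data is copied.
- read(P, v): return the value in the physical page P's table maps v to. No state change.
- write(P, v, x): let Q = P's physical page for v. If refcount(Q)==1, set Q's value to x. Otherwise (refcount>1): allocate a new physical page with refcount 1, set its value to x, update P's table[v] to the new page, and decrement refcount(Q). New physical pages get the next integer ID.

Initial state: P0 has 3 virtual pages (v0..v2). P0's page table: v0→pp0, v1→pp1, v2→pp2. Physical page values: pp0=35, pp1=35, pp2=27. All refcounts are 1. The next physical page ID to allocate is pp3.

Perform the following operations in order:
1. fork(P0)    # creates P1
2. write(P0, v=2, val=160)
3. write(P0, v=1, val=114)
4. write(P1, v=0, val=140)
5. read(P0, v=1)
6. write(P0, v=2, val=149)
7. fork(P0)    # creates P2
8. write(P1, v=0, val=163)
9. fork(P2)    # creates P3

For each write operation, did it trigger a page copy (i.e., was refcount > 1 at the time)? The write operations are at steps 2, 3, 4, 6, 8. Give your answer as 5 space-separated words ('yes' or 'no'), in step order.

Op 1: fork(P0) -> P1. 3 ppages; refcounts: pp0:2 pp1:2 pp2:2
Op 2: write(P0, v2, 160). refcount(pp2)=2>1 -> COPY to pp3. 4 ppages; refcounts: pp0:2 pp1:2 pp2:1 pp3:1
Op 3: write(P0, v1, 114). refcount(pp1)=2>1 -> COPY to pp4. 5 ppages; refcounts: pp0:2 pp1:1 pp2:1 pp3:1 pp4:1
Op 4: write(P1, v0, 140). refcount(pp0)=2>1 -> COPY to pp5. 6 ppages; refcounts: pp0:1 pp1:1 pp2:1 pp3:1 pp4:1 pp5:1
Op 5: read(P0, v1) -> 114. No state change.
Op 6: write(P0, v2, 149). refcount(pp3)=1 -> write in place. 6 ppages; refcounts: pp0:1 pp1:1 pp2:1 pp3:1 pp4:1 pp5:1
Op 7: fork(P0) -> P2. 6 ppages; refcounts: pp0:2 pp1:1 pp2:1 pp3:2 pp4:2 pp5:1
Op 8: write(P1, v0, 163). refcount(pp5)=1 -> write in place. 6 ppages; refcounts: pp0:2 pp1:1 pp2:1 pp3:2 pp4:2 pp5:1
Op 9: fork(P2) -> P3. 6 ppages; refcounts: pp0:3 pp1:1 pp2:1 pp3:3 pp4:3 pp5:1

yes yes yes no no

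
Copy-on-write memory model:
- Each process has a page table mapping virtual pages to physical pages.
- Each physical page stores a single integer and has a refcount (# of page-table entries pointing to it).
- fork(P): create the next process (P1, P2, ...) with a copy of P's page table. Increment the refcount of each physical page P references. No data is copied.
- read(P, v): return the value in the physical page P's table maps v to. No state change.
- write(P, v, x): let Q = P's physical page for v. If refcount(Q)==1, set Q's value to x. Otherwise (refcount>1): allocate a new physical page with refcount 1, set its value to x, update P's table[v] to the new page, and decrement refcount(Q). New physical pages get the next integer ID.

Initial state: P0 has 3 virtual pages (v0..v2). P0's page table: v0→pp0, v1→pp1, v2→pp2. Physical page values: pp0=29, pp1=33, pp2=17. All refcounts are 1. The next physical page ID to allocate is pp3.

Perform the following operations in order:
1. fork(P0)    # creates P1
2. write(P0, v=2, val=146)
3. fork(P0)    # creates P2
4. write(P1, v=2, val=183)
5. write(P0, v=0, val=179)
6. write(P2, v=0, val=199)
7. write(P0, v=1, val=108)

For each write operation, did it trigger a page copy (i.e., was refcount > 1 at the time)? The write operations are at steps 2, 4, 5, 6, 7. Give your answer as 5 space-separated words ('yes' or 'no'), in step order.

Op 1: fork(P0) -> P1. 3 ppages; refcounts: pp0:2 pp1:2 pp2:2
Op 2: write(P0, v2, 146). refcount(pp2)=2>1 -> COPY to pp3. 4 ppages; refcounts: pp0:2 pp1:2 pp2:1 pp3:1
Op 3: fork(P0) -> P2. 4 ppages; refcounts: pp0:3 pp1:3 pp2:1 pp3:2
Op 4: write(P1, v2, 183). refcount(pp2)=1 -> write in place. 4 ppages; refcounts: pp0:3 pp1:3 pp2:1 pp3:2
Op 5: write(P0, v0, 179). refcount(pp0)=3>1 -> COPY to pp4. 5 ppages; refcounts: pp0:2 pp1:3 pp2:1 pp3:2 pp4:1
Op 6: write(P2, v0, 199). refcount(pp0)=2>1 -> COPY to pp5. 6 ppages; refcounts: pp0:1 pp1:3 pp2:1 pp3:2 pp4:1 pp5:1
Op 7: write(P0, v1, 108). refcount(pp1)=3>1 -> COPY to pp6. 7 ppages; refcounts: pp0:1 pp1:2 pp2:1 pp3:2 pp4:1 pp5:1 pp6:1

yes no yes yes yes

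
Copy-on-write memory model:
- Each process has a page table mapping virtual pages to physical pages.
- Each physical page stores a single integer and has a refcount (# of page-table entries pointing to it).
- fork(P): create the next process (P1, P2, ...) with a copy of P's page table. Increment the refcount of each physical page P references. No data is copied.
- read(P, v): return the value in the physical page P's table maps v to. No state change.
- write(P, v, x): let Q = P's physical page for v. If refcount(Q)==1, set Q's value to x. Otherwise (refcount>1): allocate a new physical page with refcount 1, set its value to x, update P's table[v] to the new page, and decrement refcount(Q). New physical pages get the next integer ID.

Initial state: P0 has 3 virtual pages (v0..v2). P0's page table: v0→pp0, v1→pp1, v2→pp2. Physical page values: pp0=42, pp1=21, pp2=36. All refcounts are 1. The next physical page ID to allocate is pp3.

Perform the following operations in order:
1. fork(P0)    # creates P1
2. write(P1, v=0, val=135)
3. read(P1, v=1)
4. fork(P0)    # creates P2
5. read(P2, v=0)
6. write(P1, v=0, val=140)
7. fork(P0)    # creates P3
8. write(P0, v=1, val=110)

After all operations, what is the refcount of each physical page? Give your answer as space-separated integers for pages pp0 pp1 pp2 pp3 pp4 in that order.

Op 1: fork(P0) -> P1. 3 ppages; refcounts: pp0:2 pp1:2 pp2:2
Op 2: write(P1, v0, 135). refcount(pp0)=2>1 -> COPY to pp3. 4 ppages; refcounts: pp0:1 pp1:2 pp2:2 pp3:1
Op 3: read(P1, v1) -> 21. No state change.
Op 4: fork(P0) -> P2. 4 ppages; refcounts: pp0:2 pp1:3 pp2:3 pp3:1
Op 5: read(P2, v0) -> 42. No state change.
Op 6: write(P1, v0, 140). refcount(pp3)=1 -> write in place. 4 ppages; refcounts: pp0:2 pp1:3 pp2:3 pp3:1
Op 7: fork(P0) -> P3. 4 ppages; refcounts: pp0:3 pp1:4 pp2:4 pp3:1
Op 8: write(P0, v1, 110). refcount(pp1)=4>1 -> COPY to pp4. 5 ppages; refcounts: pp0:3 pp1:3 pp2:4 pp3:1 pp4:1

Answer: 3 3 4 1 1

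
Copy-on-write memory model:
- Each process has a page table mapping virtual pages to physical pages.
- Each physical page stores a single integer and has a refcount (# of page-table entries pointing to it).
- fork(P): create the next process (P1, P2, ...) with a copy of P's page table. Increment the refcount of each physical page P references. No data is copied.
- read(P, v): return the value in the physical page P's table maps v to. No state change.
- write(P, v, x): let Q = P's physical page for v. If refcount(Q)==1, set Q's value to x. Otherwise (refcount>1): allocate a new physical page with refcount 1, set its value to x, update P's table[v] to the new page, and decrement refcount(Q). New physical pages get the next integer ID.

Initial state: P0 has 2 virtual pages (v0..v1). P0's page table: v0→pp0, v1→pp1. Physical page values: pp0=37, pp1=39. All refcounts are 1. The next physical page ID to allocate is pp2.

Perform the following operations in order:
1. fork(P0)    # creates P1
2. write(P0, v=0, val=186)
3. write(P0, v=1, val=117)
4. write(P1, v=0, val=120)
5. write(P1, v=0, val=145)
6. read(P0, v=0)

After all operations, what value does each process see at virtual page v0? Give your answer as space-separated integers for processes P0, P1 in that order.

Answer: 186 145

Derivation:
Op 1: fork(P0) -> P1. 2 ppages; refcounts: pp0:2 pp1:2
Op 2: write(P0, v0, 186). refcount(pp0)=2>1 -> COPY to pp2. 3 ppages; refcounts: pp0:1 pp1:2 pp2:1
Op 3: write(P0, v1, 117). refcount(pp1)=2>1 -> COPY to pp3. 4 ppages; refcounts: pp0:1 pp1:1 pp2:1 pp3:1
Op 4: write(P1, v0, 120). refcount(pp0)=1 -> write in place. 4 ppages; refcounts: pp0:1 pp1:1 pp2:1 pp3:1
Op 5: write(P1, v0, 145). refcount(pp0)=1 -> write in place. 4 ppages; refcounts: pp0:1 pp1:1 pp2:1 pp3:1
Op 6: read(P0, v0) -> 186. No state change.
P0: v0 -> pp2 = 186
P1: v0 -> pp0 = 145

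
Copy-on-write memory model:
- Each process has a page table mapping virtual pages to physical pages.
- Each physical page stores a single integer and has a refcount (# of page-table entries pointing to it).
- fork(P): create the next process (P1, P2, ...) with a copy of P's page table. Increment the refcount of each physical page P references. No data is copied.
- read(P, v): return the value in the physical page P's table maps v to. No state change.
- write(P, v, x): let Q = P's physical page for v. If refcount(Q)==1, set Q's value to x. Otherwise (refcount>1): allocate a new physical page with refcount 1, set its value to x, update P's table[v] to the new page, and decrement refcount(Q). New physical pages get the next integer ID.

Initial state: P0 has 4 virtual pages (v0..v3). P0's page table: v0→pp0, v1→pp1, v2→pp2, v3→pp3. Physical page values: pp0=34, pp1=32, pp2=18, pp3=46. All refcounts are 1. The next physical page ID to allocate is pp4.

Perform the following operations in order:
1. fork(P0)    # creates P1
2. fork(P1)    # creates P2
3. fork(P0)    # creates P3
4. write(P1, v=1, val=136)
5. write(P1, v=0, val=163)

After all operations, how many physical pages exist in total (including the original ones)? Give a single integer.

Answer: 6

Derivation:
Op 1: fork(P0) -> P1. 4 ppages; refcounts: pp0:2 pp1:2 pp2:2 pp3:2
Op 2: fork(P1) -> P2. 4 ppages; refcounts: pp0:3 pp1:3 pp2:3 pp3:3
Op 3: fork(P0) -> P3. 4 ppages; refcounts: pp0:4 pp1:4 pp2:4 pp3:4
Op 4: write(P1, v1, 136). refcount(pp1)=4>1 -> COPY to pp4. 5 ppages; refcounts: pp0:4 pp1:3 pp2:4 pp3:4 pp4:1
Op 5: write(P1, v0, 163). refcount(pp0)=4>1 -> COPY to pp5. 6 ppages; refcounts: pp0:3 pp1:3 pp2:4 pp3:4 pp4:1 pp5:1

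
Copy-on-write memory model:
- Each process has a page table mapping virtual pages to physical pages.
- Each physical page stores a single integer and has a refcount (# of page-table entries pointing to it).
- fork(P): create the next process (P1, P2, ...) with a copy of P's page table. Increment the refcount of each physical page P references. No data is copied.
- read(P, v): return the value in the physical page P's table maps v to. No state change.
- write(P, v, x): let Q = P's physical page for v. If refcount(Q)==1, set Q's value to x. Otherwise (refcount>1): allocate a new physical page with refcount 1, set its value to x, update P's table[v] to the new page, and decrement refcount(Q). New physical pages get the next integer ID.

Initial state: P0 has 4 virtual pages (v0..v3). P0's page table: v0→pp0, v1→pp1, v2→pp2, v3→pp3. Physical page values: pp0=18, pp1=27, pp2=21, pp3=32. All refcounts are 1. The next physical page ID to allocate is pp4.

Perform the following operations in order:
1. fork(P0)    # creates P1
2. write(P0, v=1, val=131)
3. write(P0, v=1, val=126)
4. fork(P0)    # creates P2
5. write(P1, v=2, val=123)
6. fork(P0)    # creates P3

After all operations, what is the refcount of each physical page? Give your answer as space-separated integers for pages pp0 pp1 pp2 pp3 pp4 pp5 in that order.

Op 1: fork(P0) -> P1. 4 ppages; refcounts: pp0:2 pp1:2 pp2:2 pp3:2
Op 2: write(P0, v1, 131). refcount(pp1)=2>1 -> COPY to pp4. 5 ppages; refcounts: pp0:2 pp1:1 pp2:2 pp3:2 pp4:1
Op 3: write(P0, v1, 126). refcount(pp4)=1 -> write in place. 5 ppages; refcounts: pp0:2 pp1:1 pp2:2 pp3:2 pp4:1
Op 4: fork(P0) -> P2. 5 ppages; refcounts: pp0:3 pp1:1 pp2:3 pp3:3 pp4:2
Op 5: write(P1, v2, 123). refcount(pp2)=3>1 -> COPY to pp5. 6 ppages; refcounts: pp0:3 pp1:1 pp2:2 pp3:3 pp4:2 pp5:1
Op 6: fork(P0) -> P3. 6 ppages; refcounts: pp0:4 pp1:1 pp2:3 pp3:4 pp4:3 pp5:1

Answer: 4 1 3 4 3 1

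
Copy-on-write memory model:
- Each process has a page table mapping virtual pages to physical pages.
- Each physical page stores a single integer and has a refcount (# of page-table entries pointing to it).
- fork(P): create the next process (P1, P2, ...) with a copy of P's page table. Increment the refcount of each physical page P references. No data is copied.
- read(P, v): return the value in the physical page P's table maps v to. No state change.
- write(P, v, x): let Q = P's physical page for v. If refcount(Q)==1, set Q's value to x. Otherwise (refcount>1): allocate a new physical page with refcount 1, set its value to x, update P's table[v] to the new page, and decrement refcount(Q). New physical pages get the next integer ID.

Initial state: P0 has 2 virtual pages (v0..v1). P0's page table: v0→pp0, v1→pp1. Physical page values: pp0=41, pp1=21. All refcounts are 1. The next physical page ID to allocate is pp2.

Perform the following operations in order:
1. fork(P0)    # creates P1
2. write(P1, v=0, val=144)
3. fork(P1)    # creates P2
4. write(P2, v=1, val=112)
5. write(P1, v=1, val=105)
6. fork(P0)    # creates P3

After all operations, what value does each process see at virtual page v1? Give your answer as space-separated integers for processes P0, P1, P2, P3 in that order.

Answer: 21 105 112 21

Derivation:
Op 1: fork(P0) -> P1. 2 ppages; refcounts: pp0:2 pp1:2
Op 2: write(P1, v0, 144). refcount(pp0)=2>1 -> COPY to pp2. 3 ppages; refcounts: pp0:1 pp1:2 pp2:1
Op 3: fork(P1) -> P2. 3 ppages; refcounts: pp0:1 pp1:3 pp2:2
Op 4: write(P2, v1, 112). refcount(pp1)=3>1 -> COPY to pp3. 4 ppages; refcounts: pp0:1 pp1:2 pp2:2 pp3:1
Op 5: write(P1, v1, 105). refcount(pp1)=2>1 -> COPY to pp4. 5 ppages; refcounts: pp0:1 pp1:1 pp2:2 pp3:1 pp4:1
Op 6: fork(P0) -> P3. 5 ppages; refcounts: pp0:2 pp1:2 pp2:2 pp3:1 pp4:1
P0: v1 -> pp1 = 21
P1: v1 -> pp4 = 105
P2: v1 -> pp3 = 112
P3: v1 -> pp1 = 21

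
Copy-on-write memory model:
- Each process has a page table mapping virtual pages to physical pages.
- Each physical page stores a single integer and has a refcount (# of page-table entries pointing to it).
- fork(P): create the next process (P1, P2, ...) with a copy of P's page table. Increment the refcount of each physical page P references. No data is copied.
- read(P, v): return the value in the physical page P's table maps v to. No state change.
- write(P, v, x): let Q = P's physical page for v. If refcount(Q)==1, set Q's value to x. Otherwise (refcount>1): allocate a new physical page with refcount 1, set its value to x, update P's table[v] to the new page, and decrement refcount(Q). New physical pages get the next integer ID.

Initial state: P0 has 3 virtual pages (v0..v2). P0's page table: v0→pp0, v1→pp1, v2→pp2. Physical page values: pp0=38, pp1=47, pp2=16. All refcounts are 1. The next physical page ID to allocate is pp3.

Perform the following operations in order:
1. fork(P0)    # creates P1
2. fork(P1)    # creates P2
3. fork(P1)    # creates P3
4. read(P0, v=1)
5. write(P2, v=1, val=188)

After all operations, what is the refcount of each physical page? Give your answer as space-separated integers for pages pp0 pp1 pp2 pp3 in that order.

Answer: 4 3 4 1

Derivation:
Op 1: fork(P0) -> P1. 3 ppages; refcounts: pp0:2 pp1:2 pp2:2
Op 2: fork(P1) -> P2. 3 ppages; refcounts: pp0:3 pp1:3 pp2:3
Op 3: fork(P1) -> P3. 3 ppages; refcounts: pp0:4 pp1:4 pp2:4
Op 4: read(P0, v1) -> 47. No state change.
Op 5: write(P2, v1, 188). refcount(pp1)=4>1 -> COPY to pp3. 4 ppages; refcounts: pp0:4 pp1:3 pp2:4 pp3:1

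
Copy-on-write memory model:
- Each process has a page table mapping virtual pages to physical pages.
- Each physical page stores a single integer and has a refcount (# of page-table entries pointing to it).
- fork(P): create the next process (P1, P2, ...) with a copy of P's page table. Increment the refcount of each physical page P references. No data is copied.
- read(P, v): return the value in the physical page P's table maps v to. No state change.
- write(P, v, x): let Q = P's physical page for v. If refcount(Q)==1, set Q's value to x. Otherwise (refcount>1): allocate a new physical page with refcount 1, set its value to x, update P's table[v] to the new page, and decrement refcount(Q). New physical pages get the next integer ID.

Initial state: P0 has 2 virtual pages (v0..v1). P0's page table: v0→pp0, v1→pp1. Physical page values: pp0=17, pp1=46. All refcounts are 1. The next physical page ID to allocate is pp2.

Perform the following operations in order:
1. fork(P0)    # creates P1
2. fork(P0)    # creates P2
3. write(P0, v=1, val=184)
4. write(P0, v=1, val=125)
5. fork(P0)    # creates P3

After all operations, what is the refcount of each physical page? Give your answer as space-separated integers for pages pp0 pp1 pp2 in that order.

Answer: 4 2 2

Derivation:
Op 1: fork(P0) -> P1. 2 ppages; refcounts: pp0:2 pp1:2
Op 2: fork(P0) -> P2. 2 ppages; refcounts: pp0:3 pp1:3
Op 3: write(P0, v1, 184). refcount(pp1)=3>1 -> COPY to pp2. 3 ppages; refcounts: pp0:3 pp1:2 pp2:1
Op 4: write(P0, v1, 125). refcount(pp2)=1 -> write in place. 3 ppages; refcounts: pp0:3 pp1:2 pp2:1
Op 5: fork(P0) -> P3. 3 ppages; refcounts: pp0:4 pp1:2 pp2:2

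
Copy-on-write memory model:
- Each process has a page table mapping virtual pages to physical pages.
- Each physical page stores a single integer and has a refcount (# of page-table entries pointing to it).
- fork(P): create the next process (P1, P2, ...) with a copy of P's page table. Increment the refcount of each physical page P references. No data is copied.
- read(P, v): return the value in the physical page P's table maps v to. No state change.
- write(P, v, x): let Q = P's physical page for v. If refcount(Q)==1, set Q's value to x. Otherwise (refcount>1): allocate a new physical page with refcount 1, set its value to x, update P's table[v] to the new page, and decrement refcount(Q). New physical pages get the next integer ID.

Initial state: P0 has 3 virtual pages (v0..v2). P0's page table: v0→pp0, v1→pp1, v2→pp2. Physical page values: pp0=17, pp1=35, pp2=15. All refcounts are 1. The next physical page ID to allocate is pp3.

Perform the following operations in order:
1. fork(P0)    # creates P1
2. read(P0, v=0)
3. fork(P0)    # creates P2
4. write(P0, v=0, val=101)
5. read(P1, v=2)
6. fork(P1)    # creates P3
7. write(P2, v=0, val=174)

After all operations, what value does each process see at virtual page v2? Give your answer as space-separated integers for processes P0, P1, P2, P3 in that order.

Op 1: fork(P0) -> P1. 3 ppages; refcounts: pp0:2 pp1:2 pp2:2
Op 2: read(P0, v0) -> 17. No state change.
Op 3: fork(P0) -> P2. 3 ppages; refcounts: pp0:3 pp1:3 pp2:3
Op 4: write(P0, v0, 101). refcount(pp0)=3>1 -> COPY to pp3. 4 ppages; refcounts: pp0:2 pp1:3 pp2:3 pp3:1
Op 5: read(P1, v2) -> 15. No state change.
Op 6: fork(P1) -> P3. 4 ppages; refcounts: pp0:3 pp1:4 pp2:4 pp3:1
Op 7: write(P2, v0, 174). refcount(pp0)=3>1 -> COPY to pp4. 5 ppages; refcounts: pp0:2 pp1:4 pp2:4 pp3:1 pp4:1
P0: v2 -> pp2 = 15
P1: v2 -> pp2 = 15
P2: v2 -> pp2 = 15
P3: v2 -> pp2 = 15

Answer: 15 15 15 15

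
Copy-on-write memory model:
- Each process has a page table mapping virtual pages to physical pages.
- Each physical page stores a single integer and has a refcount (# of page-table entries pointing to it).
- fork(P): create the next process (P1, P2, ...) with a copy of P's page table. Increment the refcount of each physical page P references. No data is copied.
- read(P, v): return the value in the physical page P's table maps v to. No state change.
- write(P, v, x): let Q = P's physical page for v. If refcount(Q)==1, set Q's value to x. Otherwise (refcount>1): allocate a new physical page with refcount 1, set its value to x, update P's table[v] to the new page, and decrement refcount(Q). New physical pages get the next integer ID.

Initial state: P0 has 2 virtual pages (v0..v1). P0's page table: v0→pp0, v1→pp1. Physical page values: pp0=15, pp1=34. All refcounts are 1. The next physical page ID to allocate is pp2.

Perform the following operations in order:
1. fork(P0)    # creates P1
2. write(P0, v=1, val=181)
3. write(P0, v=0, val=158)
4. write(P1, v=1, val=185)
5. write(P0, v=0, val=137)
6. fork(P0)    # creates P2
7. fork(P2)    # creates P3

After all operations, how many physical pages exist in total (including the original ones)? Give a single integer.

Op 1: fork(P0) -> P1. 2 ppages; refcounts: pp0:2 pp1:2
Op 2: write(P0, v1, 181). refcount(pp1)=2>1 -> COPY to pp2. 3 ppages; refcounts: pp0:2 pp1:1 pp2:1
Op 3: write(P0, v0, 158). refcount(pp0)=2>1 -> COPY to pp3. 4 ppages; refcounts: pp0:1 pp1:1 pp2:1 pp3:1
Op 4: write(P1, v1, 185). refcount(pp1)=1 -> write in place. 4 ppages; refcounts: pp0:1 pp1:1 pp2:1 pp3:1
Op 5: write(P0, v0, 137). refcount(pp3)=1 -> write in place. 4 ppages; refcounts: pp0:1 pp1:1 pp2:1 pp3:1
Op 6: fork(P0) -> P2. 4 ppages; refcounts: pp0:1 pp1:1 pp2:2 pp3:2
Op 7: fork(P2) -> P3. 4 ppages; refcounts: pp0:1 pp1:1 pp2:3 pp3:3

Answer: 4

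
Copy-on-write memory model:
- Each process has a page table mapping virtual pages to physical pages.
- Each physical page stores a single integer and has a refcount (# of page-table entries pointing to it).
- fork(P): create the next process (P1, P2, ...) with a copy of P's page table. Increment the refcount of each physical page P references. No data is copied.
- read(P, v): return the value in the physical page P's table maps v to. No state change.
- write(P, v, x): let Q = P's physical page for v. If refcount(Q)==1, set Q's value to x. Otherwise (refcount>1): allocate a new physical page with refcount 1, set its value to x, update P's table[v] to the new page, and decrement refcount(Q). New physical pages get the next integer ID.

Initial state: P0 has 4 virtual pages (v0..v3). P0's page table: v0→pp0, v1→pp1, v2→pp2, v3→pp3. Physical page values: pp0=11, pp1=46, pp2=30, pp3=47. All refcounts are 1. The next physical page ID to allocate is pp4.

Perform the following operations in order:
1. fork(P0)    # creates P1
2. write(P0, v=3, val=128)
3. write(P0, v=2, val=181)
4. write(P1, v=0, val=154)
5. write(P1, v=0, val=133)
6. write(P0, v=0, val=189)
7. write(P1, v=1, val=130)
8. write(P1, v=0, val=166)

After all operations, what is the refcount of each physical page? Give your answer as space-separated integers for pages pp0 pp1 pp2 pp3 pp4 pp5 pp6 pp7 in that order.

Op 1: fork(P0) -> P1. 4 ppages; refcounts: pp0:2 pp1:2 pp2:2 pp3:2
Op 2: write(P0, v3, 128). refcount(pp3)=2>1 -> COPY to pp4. 5 ppages; refcounts: pp0:2 pp1:2 pp2:2 pp3:1 pp4:1
Op 3: write(P0, v2, 181). refcount(pp2)=2>1 -> COPY to pp5. 6 ppages; refcounts: pp0:2 pp1:2 pp2:1 pp3:1 pp4:1 pp5:1
Op 4: write(P1, v0, 154). refcount(pp0)=2>1 -> COPY to pp6. 7 ppages; refcounts: pp0:1 pp1:2 pp2:1 pp3:1 pp4:1 pp5:1 pp6:1
Op 5: write(P1, v0, 133). refcount(pp6)=1 -> write in place. 7 ppages; refcounts: pp0:1 pp1:2 pp2:1 pp3:1 pp4:1 pp5:1 pp6:1
Op 6: write(P0, v0, 189). refcount(pp0)=1 -> write in place. 7 ppages; refcounts: pp0:1 pp1:2 pp2:1 pp3:1 pp4:1 pp5:1 pp6:1
Op 7: write(P1, v1, 130). refcount(pp1)=2>1 -> COPY to pp7. 8 ppages; refcounts: pp0:1 pp1:1 pp2:1 pp3:1 pp4:1 pp5:1 pp6:1 pp7:1
Op 8: write(P1, v0, 166). refcount(pp6)=1 -> write in place. 8 ppages; refcounts: pp0:1 pp1:1 pp2:1 pp3:1 pp4:1 pp5:1 pp6:1 pp7:1

Answer: 1 1 1 1 1 1 1 1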